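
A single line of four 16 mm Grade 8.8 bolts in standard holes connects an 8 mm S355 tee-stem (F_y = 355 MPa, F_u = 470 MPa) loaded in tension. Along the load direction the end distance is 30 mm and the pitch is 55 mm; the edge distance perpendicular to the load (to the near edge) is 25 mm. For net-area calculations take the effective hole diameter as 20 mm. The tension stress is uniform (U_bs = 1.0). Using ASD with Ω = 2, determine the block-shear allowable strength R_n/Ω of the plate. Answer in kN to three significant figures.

Shear plane L_v = 30 + 3·55 = 195 mm; A_gv = 195 × 8 = 1560 mm².
A_nv = (195 − 3.5·20) × 8 = 1000 mm².
A_nt = (25 − 0.5·20) × 8 = 120 mm².
0.6 F_u A_nv = 282 kN; 0.6 F_y A_gv = 332.3 kN → shear rupture governs the shear term.
R_n = 282 + 1.0 × 470 × 120 / 1000 = 338.4 kN.
Allowable strength R_n/Ω = 338.4 / 2 = 169 kN.

169 kN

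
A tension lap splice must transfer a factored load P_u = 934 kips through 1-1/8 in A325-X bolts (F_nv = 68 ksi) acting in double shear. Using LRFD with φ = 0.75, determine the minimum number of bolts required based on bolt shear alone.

10 bolts

A_b = π·1.125²/4 = 0.994 in².
Per-bolt design strength φR_n = 0.75 × 68 × 0.994 × 2 = 101.4 kips.
n ≥ 934 / 101.4 = 9.212 → use 10 bolts.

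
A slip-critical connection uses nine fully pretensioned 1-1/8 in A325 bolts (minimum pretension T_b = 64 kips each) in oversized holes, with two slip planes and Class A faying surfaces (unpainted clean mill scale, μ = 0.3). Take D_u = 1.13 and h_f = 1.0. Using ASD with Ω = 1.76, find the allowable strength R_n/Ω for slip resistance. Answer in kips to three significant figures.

222 kips

R_n = μ · D_u · h_f · T_b · n_s · n_b = 0.3 × 1.13 × 1.0 × 64 × 2 × 9 = 390.5 kips.
Allowable strength R_n/Ω = 390.5 / 1.76 = 222 kips.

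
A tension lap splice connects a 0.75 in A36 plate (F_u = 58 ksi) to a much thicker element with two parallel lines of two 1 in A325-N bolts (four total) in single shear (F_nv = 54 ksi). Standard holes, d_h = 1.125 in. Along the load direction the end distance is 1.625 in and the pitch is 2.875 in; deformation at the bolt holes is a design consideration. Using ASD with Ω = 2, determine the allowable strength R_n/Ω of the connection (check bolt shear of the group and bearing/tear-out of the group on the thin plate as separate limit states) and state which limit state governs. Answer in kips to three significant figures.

84.8 kips (bolt shear governs)

Bolt shear: A_b = π·1²/4 = 0.7854 in²; R_n = 54 × 0.7854 × 4 × 1 = 169.6 kips → 169.6 / 2 = 84.8 kips.
Bearing (1.2 l_c t F_u ≤ 2.4 d t F_u): upper limit = 2.4·1·0.75·58 = 104.4 kips.
  Edge l_c = 1.625 − 1.125/2 = 1.062 → r_n = 55.46 kips; interior l_c = 2.875 − 1.125 = 1.75 → r_n = 91.35 kips.
  R_n,bearing = 2·55.46 + 2·91.35 = 293.6 kips → 293.6 / 2 = 147 kips.
Bolt shear governs: 84.8 kips.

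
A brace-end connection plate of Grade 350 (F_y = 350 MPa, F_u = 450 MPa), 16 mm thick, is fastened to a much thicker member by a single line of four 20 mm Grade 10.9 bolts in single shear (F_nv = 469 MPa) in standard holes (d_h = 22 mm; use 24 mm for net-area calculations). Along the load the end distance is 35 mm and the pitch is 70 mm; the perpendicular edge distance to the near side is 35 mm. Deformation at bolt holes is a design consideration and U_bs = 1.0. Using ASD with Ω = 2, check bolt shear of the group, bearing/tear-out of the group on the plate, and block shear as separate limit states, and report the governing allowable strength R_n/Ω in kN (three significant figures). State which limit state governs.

295 kN (bolt shear governs)

Bolt shear: A_b = π·20²/4 = 314.2 mm²; R_n = 469 × 314.2 × 4 × 1 / 1000 = 589.4 kN → 589.4 / 2 = 295 kN.
Bearing: edge l_c = 24, r_n = 207.4 kN; interior l_c = 48, r_n = 345.6 kN; R_n = 207.4 + 3·345.6 = 1244 kN → 622 kN.
Block shear: A_gv = 3920, A_nv = 2576, A_nt = 368 mm²; R_n = min(0.6F_uA_nv, 0.6F_yA_gv) + U_bs·F_u·A_nt = 861.1 kN → 431 kN.
Bolt shear governs: 295 kN.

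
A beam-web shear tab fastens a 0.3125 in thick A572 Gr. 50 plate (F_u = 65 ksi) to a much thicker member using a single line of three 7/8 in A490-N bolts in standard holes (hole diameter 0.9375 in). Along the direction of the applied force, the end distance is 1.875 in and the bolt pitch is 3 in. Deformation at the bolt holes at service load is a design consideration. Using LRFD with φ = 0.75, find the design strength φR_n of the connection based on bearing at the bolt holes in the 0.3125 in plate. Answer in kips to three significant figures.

89.7 kips

Per bolt r_n = 1.2 l_c t F_u ≤ 2.4 d t F_u; upper limit = 2.4 × 0.875 × 0.3125 × 65 = 42.66 kips.
Edge bolt: l_c = 1.875 − 0.9375/2 = 1.406 in → 1.2 × 1.406 × 0.3125 × 65 = 34.28 → r_n = 34.28 kips.
Interior bolts: l_c = 3 − 0.9375 = 2.062 in → 1.2 × 2.062 × 0.3125 × 65 = 50.27 → r_n = 42.66 kips.
R_n = 1 × 34.28 + 2 × 42.66 = 119.6 kips.
Design strength φR_n = 0.75 × 119.6 = 89.7 kips.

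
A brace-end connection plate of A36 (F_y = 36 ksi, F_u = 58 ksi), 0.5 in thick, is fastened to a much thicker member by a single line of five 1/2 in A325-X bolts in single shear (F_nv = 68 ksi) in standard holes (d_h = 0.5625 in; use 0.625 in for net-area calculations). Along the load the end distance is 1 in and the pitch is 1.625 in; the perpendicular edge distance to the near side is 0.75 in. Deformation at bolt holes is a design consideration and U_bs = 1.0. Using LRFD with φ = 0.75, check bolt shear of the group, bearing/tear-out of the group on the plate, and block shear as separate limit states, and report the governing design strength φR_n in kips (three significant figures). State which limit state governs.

50.1 kips (bolt shear governs)

Bolt shear: A_b = π·0.5²/4 = 0.1963 in²; R_n = 68 × 0.1963 × 5 × 1 = 66.76 kips → 0.75 × 66.76 = 50.1 kips.
Bearing: edge l_c = 0.7188, r_n = 25.01 kips; interior l_c = 1.062, r_n = 34.8 kips; R_n = 25.01 + 4·34.8 = 164.2 kips → 123 kips.
Block shear: A_gv = 3.75, A_nv = 2.344, A_nt = 0.2188 in²; R_n = min(0.6F_uA_nv, 0.6F_yA_gv) + U_bs·F_u·A_nt = 93.69 kips → 70.3 kips.
Bolt shear governs: 50.1 kips.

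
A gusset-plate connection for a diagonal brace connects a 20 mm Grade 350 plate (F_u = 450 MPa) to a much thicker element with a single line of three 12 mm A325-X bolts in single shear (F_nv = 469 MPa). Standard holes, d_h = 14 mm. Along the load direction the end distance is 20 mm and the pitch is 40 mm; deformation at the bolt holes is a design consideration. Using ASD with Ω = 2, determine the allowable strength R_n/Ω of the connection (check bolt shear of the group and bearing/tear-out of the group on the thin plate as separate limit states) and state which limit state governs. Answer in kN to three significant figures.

79.6 kN (bolt shear governs)

Bolt shear: A_b = π·12²/4 = 113.1 mm²; R_n = 469 × 113.1 × 3 × 1 / 1000 = 159.1 kN → 159.1 / 2 = 79.6 kN.
Bearing (1.2 l_c t F_u ≤ 2.4 d t F_u): upper limit = 2.4·12·20·450 / 1000 = 259.2 kN.
  Edge l_c = 20 − 14/2 = 13 → r_n = 140.4 kN; interior l_c = 40 − 14 = 26 → r_n = 259.2 kN.
  R_n,bearing = 1·140.4 + 2·259.2 = 658.8 kN → 658.8 / 2 = 329 kN.
Bolt shear governs: 79.6 kN.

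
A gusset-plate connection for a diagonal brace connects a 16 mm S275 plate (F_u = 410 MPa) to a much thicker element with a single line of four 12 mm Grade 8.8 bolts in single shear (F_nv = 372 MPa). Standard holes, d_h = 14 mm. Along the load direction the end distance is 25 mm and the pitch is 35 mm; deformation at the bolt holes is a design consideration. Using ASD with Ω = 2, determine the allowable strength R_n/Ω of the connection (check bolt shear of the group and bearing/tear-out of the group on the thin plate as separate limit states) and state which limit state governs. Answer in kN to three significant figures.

Bolt shear: A_b = π·12²/4 = 113.1 mm²; R_n = 372 × 113.1 × 4 × 1 / 1000 = 168.3 kN → 168.3 / 2 = 84.1 kN.
Bearing (1.2 l_c t F_u ≤ 2.4 d t F_u): upper limit = 2.4·12·16·410 / 1000 = 188.9 kN.
  Edge l_c = 25 − 14/2 = 18 → r_n = 141.7 kN; interior l_c = 35 − 14 = 21 → r_n = 165.3 kN.
  R_n,bearing = 1·141.7 + 3·165.3 = 637.6 kN → 637.6 / 2 = 319 kN.
Bolt shear governs: 84.1 kN.

84.1 kN (bolt shear governs)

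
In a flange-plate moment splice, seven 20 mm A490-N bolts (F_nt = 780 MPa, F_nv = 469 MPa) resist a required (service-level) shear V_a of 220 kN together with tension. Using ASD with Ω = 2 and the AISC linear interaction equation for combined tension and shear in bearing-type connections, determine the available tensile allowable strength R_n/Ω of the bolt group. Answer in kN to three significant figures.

749 kN

A_b = π·20²/4 = 314.2 mm²; f_rv = 220 × 1000 / (7 × 314.2) = 100 MPa.
F'_nt = 1.3 F_nt − (Ω F_nt / F_nv) f_rv = 1.3·780 − (2·780/469)·100 = 681.2 MPa, capped at F_nt → F'_nt = 681.2 MPa.
R_n = F'_nt · A_b · n = 681.2 × 314.2 × 7 / 1000 = 1498 kN.
Allowable strength R_n/Ω = 1498 / 2 = 749 kN.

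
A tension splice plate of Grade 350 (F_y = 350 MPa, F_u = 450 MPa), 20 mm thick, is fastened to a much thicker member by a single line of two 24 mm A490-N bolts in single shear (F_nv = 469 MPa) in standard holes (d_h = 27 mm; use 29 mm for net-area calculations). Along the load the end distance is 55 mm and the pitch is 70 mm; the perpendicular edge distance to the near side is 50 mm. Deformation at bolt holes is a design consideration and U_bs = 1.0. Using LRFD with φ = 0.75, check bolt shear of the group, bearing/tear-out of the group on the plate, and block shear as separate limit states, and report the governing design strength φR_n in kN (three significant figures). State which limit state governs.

Bolt shear: A_b = π·24²/4 = 452.4 mm²; R_n = 469 × 452.4 × 2 × 1 / 1000 = 424.3 kN → 0.75 × 424.3 = 318 kN.
Bearing: edge l_c = 41.5, r_n = 448.2 kN; interior l_c = 43, r_n = 464.4 kN; R_n = 448.2 + 1·464.4 = 912.6 kN → 684 kN.
Block shear: A_gv = 2500, A_nv = 1630, A_nt = 710 mm²; R_n = min(0.6F_uA_nv, 0.6F_yA_gv) + U_bs·F_u·A_nt = 759.6 kN → 570 kN.
Bolt shear governs: 318 kN.

318 kN (bolt shear governs)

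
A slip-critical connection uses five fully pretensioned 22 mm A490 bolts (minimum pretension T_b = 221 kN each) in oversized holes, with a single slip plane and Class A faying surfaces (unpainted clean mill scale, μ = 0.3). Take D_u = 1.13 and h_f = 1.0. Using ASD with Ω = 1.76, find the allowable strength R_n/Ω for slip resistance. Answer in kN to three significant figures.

213 kN

R_n = μ · D_u · h_f · T_b · n_s · n_b = 0.3 × 1.13 × 1.0 × 221 × 1 × 5 = 374.6 kN.
Allowable strength R_n/Ω = 374.6 / 1.76 = 213 kN.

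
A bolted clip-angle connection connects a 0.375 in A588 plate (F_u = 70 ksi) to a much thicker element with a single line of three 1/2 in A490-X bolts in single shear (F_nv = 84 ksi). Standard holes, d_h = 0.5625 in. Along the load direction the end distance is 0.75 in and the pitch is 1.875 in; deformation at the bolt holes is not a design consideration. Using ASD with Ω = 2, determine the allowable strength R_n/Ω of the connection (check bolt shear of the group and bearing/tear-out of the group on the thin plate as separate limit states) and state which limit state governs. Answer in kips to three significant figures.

24.7 kips (bolt shear governs)

Bolt shear: A_b = π·0.5²/4 = 0.1963 in²; R_n = 84 × 0.1963 × 3 × 1 = 49.48 kips → 49.48 / 2 = 24.7 kips.
Bearing (1.5 l_c t F_u ≤ 3.0 d t F_u): upper limit = 3.0·0.5·0.375·70 = 39.38 kips.
  Edge l_c = 0.75 − 0.5625/2 = 0.4688 → r_n = 18.46 kips; interior l_c = 1.875 − 0.5625 = 1.312 → r_n = 39.38 kips.
  R_n,bearing = 1·18.46 + 2·39.38 = 97.21 kips → 97.21 / 2 = 48.6 kips.
Bolt shear governs: 24.7 kips.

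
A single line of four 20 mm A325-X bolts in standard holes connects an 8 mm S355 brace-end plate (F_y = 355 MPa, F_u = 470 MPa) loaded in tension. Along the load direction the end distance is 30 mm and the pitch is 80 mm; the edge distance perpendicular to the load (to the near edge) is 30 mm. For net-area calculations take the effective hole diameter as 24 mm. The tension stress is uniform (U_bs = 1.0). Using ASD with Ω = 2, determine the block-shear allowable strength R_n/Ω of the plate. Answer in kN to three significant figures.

Shear plane L_v = 30 + 3·80 = 270 mm; A_gv = 270 × 8 = 2160 mm².
A_nv = (270 − 3.5·24) × 8 = 1488 mm².
A_nt = (30 − 0.5·24) × 8 = 144 mm².
0.6 F_u A_nv = 419.6 kN; 0.6 F_y A_gv = 460.1 kN → shear rupture governs the shear term.
R_n = 419.6 + 1.0 × 470 × 144 / 1000 = 487.3 kN.
Allowable strength R_n/Ω = 487.3 / 2 = 244 kN.

244 kN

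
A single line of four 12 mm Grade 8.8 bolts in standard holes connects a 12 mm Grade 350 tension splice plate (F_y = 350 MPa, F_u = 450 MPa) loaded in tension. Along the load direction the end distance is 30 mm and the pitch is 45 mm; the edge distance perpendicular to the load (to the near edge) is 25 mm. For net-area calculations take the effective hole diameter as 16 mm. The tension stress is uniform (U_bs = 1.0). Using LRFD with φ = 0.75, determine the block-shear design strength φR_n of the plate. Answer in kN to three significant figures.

Shear plane L_v = 30 + 3·45 = 165 mm; A_gv = 165 × 12 = 1980 mm².
A_nv = (165 − 3.5·16) × 12 = 1308 mm².
A_nt = (25 − 0.5·16) × 12 = 204 mm².
0.6 F_u A_nv = 353.2 kN; 0.6 F_y A_gv = 415.8 kN → shear rupture governs the shear term.
R_n = 353.2 + 1.0 × 450 × 204 / 1000 = 445 kN.
Design strength φR_n = 0.75 × 445 = 334 kN.

334 kN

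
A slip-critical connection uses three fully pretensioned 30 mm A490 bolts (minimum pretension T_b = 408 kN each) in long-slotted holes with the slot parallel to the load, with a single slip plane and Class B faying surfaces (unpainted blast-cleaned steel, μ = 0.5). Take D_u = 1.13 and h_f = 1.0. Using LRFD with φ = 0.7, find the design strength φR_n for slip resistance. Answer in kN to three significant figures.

R_n = μ · D_u · h_f · T_b · n_s · n_b = 0.5 × 1.13 × 1.0 × 408 × 1 × 3 = 691.6 kN.
Design strength φR_n = 0.7 × 691.6 = 484 kN.

484 kN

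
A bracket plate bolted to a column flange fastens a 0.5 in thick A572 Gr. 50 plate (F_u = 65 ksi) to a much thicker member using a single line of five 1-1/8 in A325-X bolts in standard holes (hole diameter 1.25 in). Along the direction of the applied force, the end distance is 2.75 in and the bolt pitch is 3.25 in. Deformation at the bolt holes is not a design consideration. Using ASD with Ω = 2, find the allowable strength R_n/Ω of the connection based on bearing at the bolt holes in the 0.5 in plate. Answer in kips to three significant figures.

Per bolt r_n = 1.5 l_c t F_u ≤ 3.0 d t F_u; upper limit = 3.0 × 1.125 × 0.5 × 65 = 109.7 kips.
Edge bolt: l_c = 2.75 − 1.25/2 = 2.125 in → 1.5 × 2.125 × 0.5 × 65 = 103.6 → r_n = 103.6 kips.
Interior bolts: l_c = 3.25 − 1.25 = 2 in → 1.5 × 2 × 0.5 × 65 = 97.5 → r_n = 97.5 kips.
R_n = 1 × 103.6 + 4 × 97.5 = 493.6 kips.
Allowable strength R_n/Ω = 493.6 / 2 = 247 kips.

247 kips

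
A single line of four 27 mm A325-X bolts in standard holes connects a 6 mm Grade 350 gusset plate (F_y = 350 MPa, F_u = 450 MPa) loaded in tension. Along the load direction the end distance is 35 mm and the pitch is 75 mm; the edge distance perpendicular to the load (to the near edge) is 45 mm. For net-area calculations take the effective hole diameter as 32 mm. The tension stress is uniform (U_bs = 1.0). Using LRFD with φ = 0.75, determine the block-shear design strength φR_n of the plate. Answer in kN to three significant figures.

Shear plane L_v = 35 + 3·75 = 260 mm; A_gv = 260 × 6 = 1560 mm².
A_nv = (260 − 3.5·32) × 6 = 888 mm².
A_nt = (45 − 0.5·32) × 6 = 174 mm².
0.6 F_u A_nv = 239.8 kN; 0.6 F_y A_gv = 327.6 kN → shear rupture governs the shear term.
R_n = 239.8 + 1.0 × 450 × 174 / 1000 = 318.1 kN.
Design strength φR_n = 0.75 × 318.1 = 239 kN.

239 kN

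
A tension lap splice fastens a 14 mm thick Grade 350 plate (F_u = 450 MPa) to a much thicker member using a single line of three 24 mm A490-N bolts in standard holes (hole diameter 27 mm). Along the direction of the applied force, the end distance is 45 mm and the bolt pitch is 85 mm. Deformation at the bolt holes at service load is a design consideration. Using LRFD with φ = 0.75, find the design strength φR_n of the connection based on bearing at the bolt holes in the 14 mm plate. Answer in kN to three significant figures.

Per bolt r_n = 1.2 l_c t F_u ≤ 2.4 d t F_u; upper limit = 2.4 × 24 × 14 × 450 / 1000 = 362.9 kN.
Edge bolt: l_c = 45 − 27/2 = 31.5 mm → 1.2 × 31.5 × 14 × 450 / 1000 = 238.1 → r_n = 238.1 kN.
Interior bolts: l_c = 85 − 27 = 58 mm → 1.2 × 58 × 14 × 450 / 1000 = 438.5 → r_n = 362.9 kN.
R_n = 1 × 238.1 + 2 × 362.9 = 963.9 kN.
Design strength φR_n = 0.75 × 963.9 = 723 kN.

723 kN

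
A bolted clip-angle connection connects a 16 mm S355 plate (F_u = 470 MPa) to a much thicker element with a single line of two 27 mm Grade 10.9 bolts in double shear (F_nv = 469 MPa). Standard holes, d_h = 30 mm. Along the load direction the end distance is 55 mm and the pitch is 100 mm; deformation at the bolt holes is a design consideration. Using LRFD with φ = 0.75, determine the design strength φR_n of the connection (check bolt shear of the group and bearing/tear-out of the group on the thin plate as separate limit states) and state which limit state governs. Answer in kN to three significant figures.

636 kN (bearing governs)

Bolt shear: A_b = π·27²/4 = 572.6 mm²; R_n = 469 × 572.6 × 2 × 2 / 1000 = 1074 kN → 0.75 × 1074 = 806 kN.
Bearing (1.2 l_c t F_u ≤ 2.4 d t F_u): upper limit = 2.4·27·16·470 / 1000 = 487.3 kN.
  Edge l_c = 55 − 30/2 = 40 → r_n = 361 kN; interior l_c = 100 − 30 = 70 → r_n = 487.3 kN.
  R_n,bearing = 1·361 + 1·487.3 = 848.3 kN → 0.75 × 848.3 = 636 kN.
Bearing governs: 636 kN.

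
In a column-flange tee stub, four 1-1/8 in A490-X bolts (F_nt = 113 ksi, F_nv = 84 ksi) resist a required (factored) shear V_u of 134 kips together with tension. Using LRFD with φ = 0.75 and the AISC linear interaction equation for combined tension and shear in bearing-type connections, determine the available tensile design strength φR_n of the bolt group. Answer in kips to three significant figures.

258 kips

A_b = π·1.125²/4 = 0.994 in²; f_rv = 134 / (4 × 0.994) = 33.7 ksi.
F'_nt = 1.3 F_nt − (F_nt / φF_nv) f_rv = 1.3·113 − (113/(0.75·84))·33.7 = 86.45 ksi, capped at F_nt → F'_nt = 86.45 ksi.
R_n = F'_nt · A_b · n = 86.45 × 0.994 × 4 = 343.7 kips.
Design strength φR_n = 0.75 × 343.7 = 258 kips.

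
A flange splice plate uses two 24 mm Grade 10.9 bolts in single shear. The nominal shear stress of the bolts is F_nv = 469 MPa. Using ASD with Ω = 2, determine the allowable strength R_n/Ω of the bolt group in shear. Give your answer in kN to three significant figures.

212 kN

A_b = π × 24² / 4 = 452.4 mm².
R_n = F_nv · A_b · n · n_s = 469 × 452.4 × 2 × 1 / 1000 = 424.3 kN.
Allowable strength R_n/Ω = 424.3 / 2 = 212 kN.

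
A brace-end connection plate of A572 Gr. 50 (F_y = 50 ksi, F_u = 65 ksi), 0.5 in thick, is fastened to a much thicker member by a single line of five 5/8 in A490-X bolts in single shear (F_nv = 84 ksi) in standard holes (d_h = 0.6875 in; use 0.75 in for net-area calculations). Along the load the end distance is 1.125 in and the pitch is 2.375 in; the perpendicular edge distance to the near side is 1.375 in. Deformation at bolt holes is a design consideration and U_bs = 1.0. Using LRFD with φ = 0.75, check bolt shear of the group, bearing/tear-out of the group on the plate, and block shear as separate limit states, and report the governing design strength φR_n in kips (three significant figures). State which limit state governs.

Bolt shear: A_b = π·0.625²/4 = 0.3068 in²; R_n = 84 × 0.3068 × 5 × 1 = 128.9 kips → 0.75 × 128.9 = 96.6 kips.
Bearing: edge l_c = 0.7812, r_n = 30.47 kips; interior l_c = 1.688, r_n = 48.75 kips; R_n = 30.47 + 4·48.75 = 225.5 kips → 169 kips.
Block shear: A_gv = 5.312, A_nv = 3.625, A_nt = 0.5 in²; R_n = min(0.6F_uA_nv, 0.6F_yA_gv) + U_bs·F_u·A_nt = 173.9 kips → 130 kips.
Bolt shear governs: 96.6 kips.

96.6 kips (bolt shear governs)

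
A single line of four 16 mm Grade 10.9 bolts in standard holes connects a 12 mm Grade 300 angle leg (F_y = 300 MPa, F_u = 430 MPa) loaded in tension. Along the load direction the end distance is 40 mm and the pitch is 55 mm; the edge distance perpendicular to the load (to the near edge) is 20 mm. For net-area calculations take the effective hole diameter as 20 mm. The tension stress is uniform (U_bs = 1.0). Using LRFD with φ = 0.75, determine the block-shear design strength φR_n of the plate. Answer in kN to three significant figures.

352 kN

Shear plane L_v = 40 + 3·55 = 205 mm; A_gv = 205 × 12 = 2460 mm².
A_nv = (205 − 3.5·20) × 12 = 1620 mm².
A_nt = (20 − 0.5·20) × 12 = 120 mm².
0.6 F_u A_nv = 418 kN; 0.6 F_y A_gv = 442.8 kN → shear rupture governs the shear term.
R_n = 418 + 1.0 × 430 × 120 / 1000 = 469.6 kN.
Design strength φR_n = 0.75 × 469.6 = 352 kN.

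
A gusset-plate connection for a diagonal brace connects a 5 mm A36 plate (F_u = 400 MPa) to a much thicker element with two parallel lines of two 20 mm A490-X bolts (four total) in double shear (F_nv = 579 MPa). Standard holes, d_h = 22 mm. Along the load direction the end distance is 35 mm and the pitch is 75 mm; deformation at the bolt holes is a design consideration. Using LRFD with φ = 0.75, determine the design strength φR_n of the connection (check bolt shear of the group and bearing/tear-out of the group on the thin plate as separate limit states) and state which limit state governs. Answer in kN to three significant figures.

230 kN (bearing governs)

Bolt shear: A_b = π·20²/4 = 314.2 mm²; R_n = 579 × 314.2 × 4 × 2 / 1000 = 1455 kN → 0.75 × 1455 = 1090 kN.
Bearing (1.2 l_c t F_u ≤ 2.4 d t F_u): upper limit = 2.4·20·5·400 / 1000 = 96 kN.
  Edge l_c = 35 − 22/2 = 24 → r_n = 57.6 kN; interior l_c = 75 − 22 = 53 → r_n = 96 kN.
  R_n,bearing = 2·57.6 + 2·96 = 307.2 kN → 0.75 × 307.2 = 230 kN.
Bearing governs: 230 kN.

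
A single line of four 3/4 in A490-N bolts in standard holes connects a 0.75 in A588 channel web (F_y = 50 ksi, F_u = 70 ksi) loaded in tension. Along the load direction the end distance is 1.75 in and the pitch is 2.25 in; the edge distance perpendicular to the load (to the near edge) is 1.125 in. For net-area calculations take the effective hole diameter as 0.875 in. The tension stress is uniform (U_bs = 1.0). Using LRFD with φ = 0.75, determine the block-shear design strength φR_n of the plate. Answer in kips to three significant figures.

Shear plane L_v = 1.75 + 3·2.25 = 8.5 in; A_gv = 8.5 × 0.75 = 6.375 in².
A_nv = (8.5 − 3.5·0.875) × 0.75 = 4.078 in².
A_nt = (1.125 − 0.5·0.875) × 0.75 = 0.5156 in².
0.6 F_u A_nv = 171.3 kips; 0.6 F_y A_gv = 191.2 kips → shear rupture governs the shear term.
R_n = 171.3 + 1.0 × 70 × 0.5156 = 207.4 kips.
Design strength φR_n = 0.75 × 207.4 = 156 kips.

156 kips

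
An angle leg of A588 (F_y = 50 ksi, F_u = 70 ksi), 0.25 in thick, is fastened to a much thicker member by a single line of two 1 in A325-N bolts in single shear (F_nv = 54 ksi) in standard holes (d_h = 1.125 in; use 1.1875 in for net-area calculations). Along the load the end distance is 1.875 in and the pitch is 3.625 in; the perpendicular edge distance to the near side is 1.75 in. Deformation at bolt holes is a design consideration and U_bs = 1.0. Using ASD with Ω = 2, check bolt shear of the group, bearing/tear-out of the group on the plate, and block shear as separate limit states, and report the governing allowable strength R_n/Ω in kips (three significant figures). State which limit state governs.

29.6 kips (block shear governs)

Bolt shear: A_b = π·1²/4 = 0.7854 in²; R_n = 54 × 0.7854 × 2 × 1 = 84.82 kips → 84.82 / 2 = 42.4 kips.
Bearing: edge l_c = 1.312, r_n = 27.56 kips; interior l_c = 2.5, r_n = 42 kips; R_n = 27.56 + 1·42 = 69.56 kips → 34.8 kips.
Block shear: A_gv = 1.375, A_nv = 0.9297, A_nt = 0.2891 in²; R_n = min(0.6F_uA_nv, 0.6F_yA_gv) + U_bs·F_u·A_nt = 59.28 kips → 29.6 kips.
Block shear governs: 29.6 kips.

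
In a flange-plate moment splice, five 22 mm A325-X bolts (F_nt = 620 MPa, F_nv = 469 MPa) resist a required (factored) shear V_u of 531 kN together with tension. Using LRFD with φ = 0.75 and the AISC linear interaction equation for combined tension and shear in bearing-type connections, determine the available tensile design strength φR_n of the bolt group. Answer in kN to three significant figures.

A_b = π·22²/4 = 380.1 mm²; f_rv = 531 × 1000 / (5 × 380.1) = 279.4 MPa.
F'_nt = 1.3 F_nt − (F_nt / φF_nv) f_rv = 1.3·620 − (620/(0.75·469))·279.4 = 313.6 MPa, capped at F_nt → F'_nt = 313.6 MPa.
R_n = F'_nt · A_b · n = 313.6 × 380.1 × 5 / 1000 = 596 kN.
Design strength φR_n = 0.75 × 596 = 447 kN.

447 kN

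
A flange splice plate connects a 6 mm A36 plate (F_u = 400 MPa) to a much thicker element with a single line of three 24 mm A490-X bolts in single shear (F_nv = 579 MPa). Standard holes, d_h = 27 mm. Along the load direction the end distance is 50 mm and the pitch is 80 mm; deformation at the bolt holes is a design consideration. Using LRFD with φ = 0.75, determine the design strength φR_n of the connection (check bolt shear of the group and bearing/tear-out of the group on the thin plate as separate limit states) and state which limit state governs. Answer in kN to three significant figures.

Bolt shear: A_b = π·24²/4 = 452.4 mm²; R_n = 579 × 452.4 × 3 × 1 / 1000 = 785.8 kN → 0.75 × 785.8 = 589 kN.
Bearing (1.2 l_c t F_u ≤ 2.4 d t F_u): upper limit = 2.4·24·6·400 / 1000 = 138.2 kN.
  Edge l_c = 50 − 27/2 = 36.5 → r_n = 105.1 kN; interior l_c = 80 − 27 = 53 → r_n = 138.2 kN.
  R_n,bearing = 1·105.1 + 2·138.2 = 381.6 kN → 0.75 × 381.6 = 286 kN.
Bearing governs: 286 kN.

286 kN (bearing governs)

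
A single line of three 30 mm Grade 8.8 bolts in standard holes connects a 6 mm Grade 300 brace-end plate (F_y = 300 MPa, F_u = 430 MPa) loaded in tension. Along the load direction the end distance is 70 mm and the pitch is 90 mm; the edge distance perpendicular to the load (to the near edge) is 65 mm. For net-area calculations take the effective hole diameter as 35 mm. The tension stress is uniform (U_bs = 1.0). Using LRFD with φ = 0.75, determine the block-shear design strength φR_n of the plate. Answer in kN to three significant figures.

281 kN

Shear plane L_v = 70 + 2·90 = 250 mm; A_gv = 250 × 6 = 1500 mm².
A_nv = (250 − 2.5·35) × 6 = 975 mm².
A_nt = (65 − 0.5·35) × 6 = 285 mm².
0.6 F_u A_nv = 251.6 kN; 0.6 F_y A_gv = 270 kN → shear rupture governs the shear term.
R_n = 251.6 + 1.0 × 430 × 285 / 1000 = 374.1 kN.
Design strength φR_n = 0.75 × 374.1 = 281 kN.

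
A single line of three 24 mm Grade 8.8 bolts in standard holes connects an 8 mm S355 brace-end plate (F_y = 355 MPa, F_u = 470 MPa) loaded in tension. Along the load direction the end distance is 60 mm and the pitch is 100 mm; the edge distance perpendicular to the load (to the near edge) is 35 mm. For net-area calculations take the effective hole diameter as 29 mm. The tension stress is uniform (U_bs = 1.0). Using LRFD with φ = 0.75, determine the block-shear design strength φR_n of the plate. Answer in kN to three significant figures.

375 kN

Shear plane L_v = 60 + 2·100 = 260 mm; A_gv = 260 × 8 = 2080 mm².
A_nv = (260 − 2.5·29) × 8 = 1500 mm².
A_nt = (35 − 0.5·29) × 8 = 164 mm².
0.6 F_u A_nv = 423 kN; 0.6 F_y A_gv = 443 kN → shear rupture governs the shear term.
R_n = 423 + 1.0 × 470 × 164 / 1000 = 500.1 kN.
Design strength φR_n = 0.75 × 500.1 = 375 kN.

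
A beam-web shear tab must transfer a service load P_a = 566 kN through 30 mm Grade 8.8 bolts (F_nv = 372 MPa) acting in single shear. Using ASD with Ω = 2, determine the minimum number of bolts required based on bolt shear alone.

5 bolts

A_b = π·30²/4 = 706.9 mm².
Per-bolt allowable strength R_n/Ω = 372 × 706.9 × 1 / 1000 / 2 = 131.5 kN.
n ≥ 566 / 131.5 = 4.305 → use 5 bolts.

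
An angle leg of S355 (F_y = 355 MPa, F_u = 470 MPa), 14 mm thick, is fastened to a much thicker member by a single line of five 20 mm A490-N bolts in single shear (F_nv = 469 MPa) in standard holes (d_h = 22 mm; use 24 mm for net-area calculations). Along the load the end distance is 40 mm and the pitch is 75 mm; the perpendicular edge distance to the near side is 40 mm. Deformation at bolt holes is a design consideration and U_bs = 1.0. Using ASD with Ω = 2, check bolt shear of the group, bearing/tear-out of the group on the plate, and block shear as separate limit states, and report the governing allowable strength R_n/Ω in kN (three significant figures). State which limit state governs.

Bolt shear: A_b = π·20²/4 = 314.2 mm²; R_n = 469 × 314.2 × 5 × 1 / 1000 = 736.7 kN → 736.7 / 2 = 368 kN.
Bearing: edge l_c = 29, r_n = 229 kN; interior l_c = 53, r_n = 315.8 kN; R_n = 229 + 4·315.8 = 1492 kN → 746 kN.
Block shear: A_gv = 4760, A_nv = 3248, A_nt = 392 mm²; R_n = min(0.6F_uA_nv, 0.6F_yA_gv) + U_bs·F_u·A_nt = 1100 kN → 550 kN.
Bolt shear governs: 368 kN.

368 kN (bolt shear governs)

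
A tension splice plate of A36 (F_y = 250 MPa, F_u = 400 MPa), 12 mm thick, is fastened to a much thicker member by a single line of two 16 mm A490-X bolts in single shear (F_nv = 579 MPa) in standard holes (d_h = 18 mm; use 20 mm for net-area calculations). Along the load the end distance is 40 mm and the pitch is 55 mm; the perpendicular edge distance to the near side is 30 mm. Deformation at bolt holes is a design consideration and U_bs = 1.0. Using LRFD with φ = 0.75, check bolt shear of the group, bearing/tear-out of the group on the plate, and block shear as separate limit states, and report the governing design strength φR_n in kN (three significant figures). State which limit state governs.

175 kN (bolt shear governs)

Bolt shear: A_b = π·16²/4 = 201.1 mm²; R_n = 579 × 201.1 × 2 × 1 / 1000 = 232.8 kN → 0.75 × 232.8 = 175 kN.
Bearing: edge l_c = 31, r_n = 178.6 kN; interior l_c = 37, r_n = 184.3 kN; R_n = 178.6 + 1·184.3 = 362.9 kN → 272 kN.
Block shear: A_gv = 1140, A_nv = 780, A_nt = 240 mm²; R_n = min(0.6F_uA_nv, 0.6F_yA_gv) + U_bs·F_u·A_nt = 267 kN → 200 kN.
Bolt shear governs: 175 kN.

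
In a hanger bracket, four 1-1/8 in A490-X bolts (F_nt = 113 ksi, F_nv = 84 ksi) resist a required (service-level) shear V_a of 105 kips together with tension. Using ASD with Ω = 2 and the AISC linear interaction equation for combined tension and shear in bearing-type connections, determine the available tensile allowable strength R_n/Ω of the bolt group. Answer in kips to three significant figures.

151 kips

A_b = π·1.125²/4 = 0.994 in²; f_rv = 105 / (4 × 0.994) = 26.41 ksi.
F'_nt = 1.3 F_nt − (Ω F_nt / F_nv) f_rv = 1.3·113 − (2·113/84)·26.41 = 75.85 ksi, capped at F_nt → F'_nt = 75.85 ksi.
R_n = F'_nt · A_b · n = 75.85 × 0.994 × 4 = 301.6 kips.
Allowable strength R_n/Ω = 301.6 / 2 = 151 kips.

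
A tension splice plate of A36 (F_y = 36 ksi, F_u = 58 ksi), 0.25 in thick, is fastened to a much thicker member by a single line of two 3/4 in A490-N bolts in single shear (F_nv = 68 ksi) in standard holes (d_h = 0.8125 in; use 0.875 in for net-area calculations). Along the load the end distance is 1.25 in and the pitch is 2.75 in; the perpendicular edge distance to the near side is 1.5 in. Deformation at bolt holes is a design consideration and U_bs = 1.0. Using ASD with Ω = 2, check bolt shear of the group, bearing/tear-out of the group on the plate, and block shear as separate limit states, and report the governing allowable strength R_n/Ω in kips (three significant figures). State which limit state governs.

18.5 kips (block shear governs)

Bolt shear: A_b = π·0.75²/4 = 0.4418 in²; R_n = 68 × 0.4418 × 2 × 1 = 60.08 kips → 60.08 / 2 = 30 kips.
Bearing: edge l_c = 0.8438, r_n = 14.68 kips; interior l_c = 1.938, r_n = 26.1 kips; R_n = 14.68 + 1·26.1 = 40.78 kips → 20.4 kips.
Block shear: A_gv = 1, A_nv = 0.6719, A_nt = 0.2656 in²; R_n = min(0.6F_uA_nv, 0.6F_yA_gv) + U_bs·F_u·A_nt = 37.01 kips → 18.5 kips.
Block shear governs: 18.5 kips.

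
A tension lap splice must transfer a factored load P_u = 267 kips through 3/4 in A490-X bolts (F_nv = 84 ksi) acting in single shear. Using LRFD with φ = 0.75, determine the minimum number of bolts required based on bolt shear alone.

A_b = π·0.75²/4 = 0.4418 in².
Per-bolt design strength φR_n = 0.75 × 84 × 0.4418 × 1 = 27.83 kips.
n ≥ 267 / 27.83 = 9.593 → use 10 bolts.

10 bolts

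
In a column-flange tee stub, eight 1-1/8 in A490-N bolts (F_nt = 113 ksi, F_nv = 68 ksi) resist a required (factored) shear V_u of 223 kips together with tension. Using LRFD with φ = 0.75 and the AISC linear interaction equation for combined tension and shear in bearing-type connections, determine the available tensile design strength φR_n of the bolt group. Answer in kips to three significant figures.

A_b = π·1.125²/4 = 0.994 in²; f_rv = 223 / (8 × 0.994) = 28.04 ksi.
F'_nt = 1.3 F_nt − (F_nt / φF_nv) f_rv = 1.3·113 − (113/(0.75·68))·28.04 = 84.77 ksi, capped at F_nt → F'_nt = 84.77 ksi.
R_n = F'_nt · A_b · n = 84.77 × 0.994 × 8 = 674.1 kips.
Design strength φR_n = 0.75 × 674.1 = 506 kips.

506 kips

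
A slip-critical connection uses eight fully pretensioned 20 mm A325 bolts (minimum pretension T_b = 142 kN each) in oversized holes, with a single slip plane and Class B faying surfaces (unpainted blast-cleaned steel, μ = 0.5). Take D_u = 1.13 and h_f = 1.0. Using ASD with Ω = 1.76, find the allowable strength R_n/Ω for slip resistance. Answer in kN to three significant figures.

365 kN

R_n = μ · D_u · h_f · T_b · n_s · n_b = 0.5 × 1.13 × 1.0 × 142 × 1 × 8 = 641.8 kN.
Allowable strength R_n/Ω = 641.8 / 1.76 = 365 kN.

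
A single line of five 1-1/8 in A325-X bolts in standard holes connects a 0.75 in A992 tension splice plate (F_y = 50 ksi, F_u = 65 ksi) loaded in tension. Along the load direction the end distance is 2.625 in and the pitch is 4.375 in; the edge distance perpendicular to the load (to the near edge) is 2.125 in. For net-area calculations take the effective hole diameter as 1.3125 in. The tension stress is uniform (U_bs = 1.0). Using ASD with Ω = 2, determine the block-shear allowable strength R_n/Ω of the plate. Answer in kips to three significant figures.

Shear plane L_v = 2.625 + 4·4.375 = 20.12 in; A_gv = 20.12 × 0.75 = 15.09 in².
A_nv = (20.12 − 4.5·1.3125) × 0.75 = 10.66 in².
A_nt = (2.125 − 0.5·1.3125) × 0.75 = 1.102 in².
0.6 F_u A_nv = 415.9 kips; 0.6 F_y A_gv = 452.8 kips → shear rupture governs the shear term.
R_n = 415.9 + 1.0 × 65 × 1.102 = 487.5 kips.
Allowable strength R_n/Ω = 487.5 / 2 = 244 kips.

244 kips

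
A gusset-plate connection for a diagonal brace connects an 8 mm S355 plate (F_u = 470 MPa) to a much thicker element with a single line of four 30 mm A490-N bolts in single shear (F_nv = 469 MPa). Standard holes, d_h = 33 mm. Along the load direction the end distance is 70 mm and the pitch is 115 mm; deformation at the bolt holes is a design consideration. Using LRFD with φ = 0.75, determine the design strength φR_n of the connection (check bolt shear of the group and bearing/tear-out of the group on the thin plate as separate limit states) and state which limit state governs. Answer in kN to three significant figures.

Bolt shear: A_b = π·30²/4 = 706.9 mm²; R_n = 469 × 706.9 × 4 × 1 / 1000 = 1326 kN → 0.75 × 1326 = 995 kN.
Bearing (1.2 l_c t F_u ≤ 2.4 d t F_u): upper limit = 2.4·30·8·470 / 1000 = 270.7 kN.
  Edge l_c = 70 − 33/2 = 53.5 → r_n = 241.4 kN; interior l_c = 115 − 33 = 82 → r_n = 270.7 kN.
  R_n,bearing = 1·241.4 + 3·270.7 = 1054 kN → 0.75 × 1054 = 790 kN.
Bearing governs: 790 kN.

790 kN (bearing governs)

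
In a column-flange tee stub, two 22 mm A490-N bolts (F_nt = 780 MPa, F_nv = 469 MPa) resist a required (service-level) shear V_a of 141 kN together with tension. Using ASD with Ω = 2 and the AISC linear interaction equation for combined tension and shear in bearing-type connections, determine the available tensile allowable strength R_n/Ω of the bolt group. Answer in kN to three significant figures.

151 kN

A_b = π·22²/4 = 380.1 mm²; f_rv = 141 × 1000 / (2 × 380.1) = 185.5 MPa.
F'_nt = 1.3 F_nt − (Ω F_nt / F_nv) f_rv = 1.3·780 − (2·780/469)·185.5 = 397.1 MPa, capped at F_nt → F'_nt = 397.1 MPa.
R_n = F'_nt · A_b · n = 397.1 × 380.1 × 2 / 1000 = 301.9 kN.
Allowable strength R_n/Ω = 301.9 / 2 = 151 kN.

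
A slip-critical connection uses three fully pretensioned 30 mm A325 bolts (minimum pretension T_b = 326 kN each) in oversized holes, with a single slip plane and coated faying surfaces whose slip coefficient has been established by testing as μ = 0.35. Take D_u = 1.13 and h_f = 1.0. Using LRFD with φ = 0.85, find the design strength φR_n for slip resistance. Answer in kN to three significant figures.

R_n = μ · D_u · h_f · T_b · n_s · n_b = 0.35 × 1.13 × 1.0 × 326 × 1 × 3 = 386.8 kN.
Design strength φR_n = 0.85 × 386.8 = 329 kN.

329 kN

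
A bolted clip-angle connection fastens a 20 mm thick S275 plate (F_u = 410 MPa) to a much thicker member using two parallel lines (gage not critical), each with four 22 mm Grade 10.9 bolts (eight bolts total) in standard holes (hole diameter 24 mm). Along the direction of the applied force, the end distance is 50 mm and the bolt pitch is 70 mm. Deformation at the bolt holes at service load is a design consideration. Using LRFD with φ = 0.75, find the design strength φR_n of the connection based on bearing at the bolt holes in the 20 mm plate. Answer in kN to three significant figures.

Per bolt r_n = 1.2 l_c t F_u ≤ 2.4 d t F_u; upper limit = 2.4 × 22 × 20 × 410 / 1000 = 433 kN.
Edge bolt: l_c = 50 − 24/2 = 38 mm → 1.2 × 38 × 20 × 410 / 1000 = 373.9 → r_n = 373.9 kN.
Interior bolts: l_c = 70 − 24 = 46 mm → 1.2 × 46 × 20 × 410 / 1000 = 452.6 → r_n = 433 kN.
R_n = 2 × 373.9 + 6 × 433 = 3346 kN.
Design strength φR_n = 0.75 × 3346 = 2510 kN.

2510 kN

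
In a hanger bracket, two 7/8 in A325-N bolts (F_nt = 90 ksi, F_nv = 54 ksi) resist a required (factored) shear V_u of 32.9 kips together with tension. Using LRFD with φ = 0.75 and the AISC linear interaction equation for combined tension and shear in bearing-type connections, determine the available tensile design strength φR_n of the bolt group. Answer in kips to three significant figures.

A_b = π·0.875²/4 = 0.6013 in²; f_rv = 32.9 / (2 × 0.6013) = 27.36 ksi.
F'_nt = 1.3 F_nt − (F_nt / φF_nv) f_rv = 1.3·90 − (90/(0.75·54))·27.36 = 56.21 ksi, capped at F_nt → F'_nt = 56.21 ksi.
R_n = F'_nt · A_b · n = 56.21 × 0.6013 × 2 = 67.6 kips.
Design strength φR_n = 0.75 × 67.6 = 50.7 kips.

50.7 kips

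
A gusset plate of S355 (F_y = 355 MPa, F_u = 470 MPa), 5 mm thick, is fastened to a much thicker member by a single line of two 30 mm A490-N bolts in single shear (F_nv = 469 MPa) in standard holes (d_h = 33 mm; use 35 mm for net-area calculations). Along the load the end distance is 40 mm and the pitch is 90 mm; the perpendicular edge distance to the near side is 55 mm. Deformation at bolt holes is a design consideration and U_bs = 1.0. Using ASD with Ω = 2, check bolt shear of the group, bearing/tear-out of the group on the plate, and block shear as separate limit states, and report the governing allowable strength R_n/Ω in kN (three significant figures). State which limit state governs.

Bolt shear: A_b = π·30²/4 = 706.9 mm²; R_n = 469 × 706.9 × 2 × 1 / 1000 = 663 kN → 663 / 2 = 332 kN.
Bearing: edge l_c = 23.5, r_n = 66.27 kN; interior l_c = 57, r_n = 160.7 kN; R_n = 66.27 + 1·160.7 = 227 kN → 114 kN.
Block shear: A_gv = 650, A_nv = 387.5, A_nt = 187.5 mm²; R_n = min(0.6F_uA_nv, 0.6F_yA_gv) + U_bs·F_u·A_nt = 197.4 kN → 98.7 kN.
Block shear governs: 98.7 kN.

98.7 kN (block shear governs)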